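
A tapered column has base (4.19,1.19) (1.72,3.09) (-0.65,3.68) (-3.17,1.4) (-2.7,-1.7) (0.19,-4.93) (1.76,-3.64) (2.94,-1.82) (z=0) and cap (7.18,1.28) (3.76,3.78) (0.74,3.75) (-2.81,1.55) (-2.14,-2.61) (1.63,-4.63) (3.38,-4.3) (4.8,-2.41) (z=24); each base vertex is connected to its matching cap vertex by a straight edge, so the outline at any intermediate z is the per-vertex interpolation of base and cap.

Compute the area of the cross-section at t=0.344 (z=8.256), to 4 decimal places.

Area at t=0.344: 45.4276

Cross-section at t=0.344: each vertex is (1-t)·p0[i] + t·p1[i].
  v1: (1-0.344)·(4.19,1.19) + 0.344·(7.18,1.28) = (5.2186,1.2210)
  v2: (1-0.344)·(1.72,3.09) + 0.344·(3.76,3.78) = (2.4218,3.3274)
  v3: (1-0.344)·(-0.65,3.68) + 0.344·(0.74,3.75) = (-0.1718,3.7041)
  v4: (1-0.344)·(-3.17,1.4) + 0.344·(-2.81,1.55) = (-3.0462,1.4516)
  v5: (1-0.344)·(-2.7,-1.7) + 0.344·(-2.14,-2.61) = (-2.5074,-2.0130)
  v6: (1-0.344)·(0.19,-4.93) + 0.344·(1.63,-4.63) = (0.6854,-4.8268)
  v7: (1-0.344)·(1.76,-3.64) + 0.344·(3.38,-4.3) = (2.3173,-3.8670)
  v8: (1-0.344)·(2.94,-1.82) + 0.344·(4.8,-2.41) = (3.5798,-2.0230)
Shoelace sum Σ(x_i·y_{i+1} − x_{i+1}·y_i):
  i=1: 5.2186·3.3274 − 2.4218·1.2210 = +14.4072 (running +14.4072)
  i=2: 2.4218·3.7041 − -0.1718·3.3274 = +9.5422 (running +23.9493)
  i=3: -0.1718·1.4516 − -3.0462·3.7041 = +11.0338 (running +34.9831)
  i=4: -3.0462·-2.0130 − -2.5074·1.4516 = +9.7717 (running +44.7548)
  i=5: -2.5074·-4.8268 − 0.6854·-2.0130 = +13.4822 (running +58.2370)
  i=6: 0.6854·-3.8670 − 2.3173·-4.8268 = +8.5347 (running +66.7717)
  i=7: 2.3173·-2.0230 − 3.5798·-3.8670 = +9.1556 (running +75.9274)
  i=8: 3.5798·1.2210 − 5.2186·-2.0230 = +14.9278 (running +90.8551)
Area = |Σ|/2 = |90.8551|/2 = 45.4276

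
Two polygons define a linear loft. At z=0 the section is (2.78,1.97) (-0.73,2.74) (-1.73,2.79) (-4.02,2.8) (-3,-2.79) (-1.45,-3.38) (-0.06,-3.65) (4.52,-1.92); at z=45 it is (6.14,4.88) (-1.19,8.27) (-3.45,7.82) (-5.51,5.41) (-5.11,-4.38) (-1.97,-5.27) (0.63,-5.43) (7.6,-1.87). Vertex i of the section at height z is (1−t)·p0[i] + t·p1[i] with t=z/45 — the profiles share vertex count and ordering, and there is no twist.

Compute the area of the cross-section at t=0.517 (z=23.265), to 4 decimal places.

Area at t=0.517: 82.6322

Cross-section at t=0.517: each vertex is (1-t)·p0[i] + t·p1[i].
  v1: (1-0.517)·(2.78,1.97) + 0.517·(6.14,4.88) = (4.5171,3.4745)
  v2: (1-0.517)·(-0.73,2.74) + 0.517·(-1.19,8.27) = (-0.9678,5.5990)
  v3: (1-0.517)·(-1.73,2.79) + 0.517·(-3.45,7.82) = (-2.6192,5.3905)
  v4: (1-0.517)·(-4.02,2.8) + 0.517·(-5.51,5.41) = (-4.7903,4.1494)
  v5: (1-0.517)·(-3,-2.79) + 0.517·(-5.11,-4.38) = (-4.0909,-3.6120)
  v6: (1-0.517)·(-1.45,-3.38) + 0.517·(-1.97,-5.27) = (-1.7188,-4.3571)
  v7: (1-0.517)·(-0.06,-3.65) + 0.517·(0.63,-5.43) = (0.2967,-4.5703)
  v8: (1-0.517)·(4.52,-1.92) + 0.517·(7.6,-1.87) = (6.1124,-1.8942)
Shoelace sum Σ(x_i·y_{i+1} − x_{i+1}·y_i):
  i=1: 4.5171·5.5990 − -0.9678·3.4745 = +28.6541 (running +28.6541)
  i=2: -0.9678·5.3905 − -2.6192·5.5990 = +9.4481 (running +38.1022)
  i=3: -2.6192·4.1494 − -4.7903·5.3905 = +14.9541 (running +53.0563)
  i=4: -4.7903·-3.6120 − -4.0909·4.1494 = +34.2773 (running +87.3336)
  i=5: -4.0909·-4.3571 − -1.7188·-3.6120 = +11.6160 (running +98.9496)
  i=6: -1.7188·-4.5703 − 0.2967·-4.3571 = +9.1484 (running +108.0980)
  i=7: 0.2967·-1.8942 − 6.1124·-4.5703 = +27.3730 (running +135.4711)
  i=8: 6.1124·3.4745 − 4.5171·-1.8942 = +29.7933 (running +165.2644)
Area = |Σ|/2 = |165.2644|/2 = 82.6322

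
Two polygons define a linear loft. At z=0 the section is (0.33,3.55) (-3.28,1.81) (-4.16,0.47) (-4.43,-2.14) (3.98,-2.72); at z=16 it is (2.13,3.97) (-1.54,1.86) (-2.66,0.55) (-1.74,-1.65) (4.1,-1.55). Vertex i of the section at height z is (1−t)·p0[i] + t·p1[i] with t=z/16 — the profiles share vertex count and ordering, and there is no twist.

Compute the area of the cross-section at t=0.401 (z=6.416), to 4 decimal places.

Area at t=0.401: 29.0293

Cross-section at t=0.401: each vertex is (1-t)·p0[i] + t·p1[i].
  v1: (1-0.401)·(0.33,3.55) + 0.401·(2.13,3.97) = (1.0518,3.7184)
  v2: (1-0.401)·(-3.28,1.81) + 0.401·(-1.54,1.86) = (-2.5823,1.8300)
  v3: (1-0.401)·(-4.16,0.47) + 0.401·(-2.66,0.55) = (-3.5585,0.5021)
  v4: (1-0.401)·(-4.43,-2.14) + 0.401·(-1.74,-1.65) = (-3.3513,-1.9435)
  v5: (1-0.401)·(3.98,-2.72) + 0.401·(4.1,-1.55) = (4.0281,-2.2508)
Shoelace sum Σ(x_i·y_{i+1} − x_{i+1}·y_i):
  i=1: 1.0518·1.8300 − -2.5823·3.7184 = +11.5268 (running +11.5268)
  i=2: -2.5823·0.5021 − -3.5585·1.8300 = +5.2157 (running +16.7425)
  i=3: -3.5585·-1.9435 − -3.3513·0.5021 = +8.5986 (running +25.3411)
  i=4: -3.3513·-2.2508 − 4.0281·-1.9435 = +15.3719 (running +40.7130)
  i=5: 4.0281·3.7184 − 1.0518·-2.2508 = +17.3457 (running +58.0587)
Area = |Σ|/2 = |58.0587|/2 = 29.0293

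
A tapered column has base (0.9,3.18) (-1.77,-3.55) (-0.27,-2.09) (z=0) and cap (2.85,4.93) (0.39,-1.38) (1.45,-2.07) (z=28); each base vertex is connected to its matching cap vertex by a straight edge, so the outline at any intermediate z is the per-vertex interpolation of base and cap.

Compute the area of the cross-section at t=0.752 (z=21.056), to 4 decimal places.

Area at t=0.752: 3.9464

Cross-section at t=0.752: each vertex is (1-t)·p0[i] + t·p1[i].
  v1: (1-0.752)·(0.9,3.18) + 0.752·(2.85,4.93) = (2.3664,4.4960)
  v2: (1-0.752)·(-1.77,-3.55) + 0.752·(0.39,-1.38) = (-0.1457,-1.9182)
  v3: (1-0.752)·(-0.27,-2.09) + 0.752·(1.45,-2.07) = (1.0234,-2.0750)
Shoelace sum Σ(x_i·y_{i+1} − x_{i+1}·y_i):
  i=1: 2.3664·-1.9182 − -0.1457·4.4960 = -3.8842 (running -3.8842)
  i=2: -0.1457·-2.0750 − 1.0234·-1.9182 = +2.2654 (running -1.6188)
  i=3: 1.0234·4.4960 − 2.3664·-2.0750 = +9.5116 (running +7.8928)
Area = |Σ|/2 = |7.8928|/2 = 3.9464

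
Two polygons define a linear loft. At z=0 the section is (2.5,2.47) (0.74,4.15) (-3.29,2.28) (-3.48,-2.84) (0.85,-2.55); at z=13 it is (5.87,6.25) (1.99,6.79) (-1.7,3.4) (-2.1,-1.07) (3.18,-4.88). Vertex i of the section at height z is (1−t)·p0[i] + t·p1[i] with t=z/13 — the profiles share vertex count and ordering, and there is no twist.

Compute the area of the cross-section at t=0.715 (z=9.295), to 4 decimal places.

Area at t=0.715: 49.2405

Cross-section at t=0.715: each vertex is (1-t)·p0[i] + t·p1[i].
  v1: (1-0.715)·(2.5,2.47) + 0.715·(5.87,6.25) = (4.9096,5.1727)
  v2: (1-0.715)·(0.74,4.15) + 0.715·(1.99,6.79) = (1.6338,6.0376)
  v3: (1-0.715)·(-3.29,2.28) + 0.715·(-1.7,3.4) = (-2.1532,3.0808)
  v4: (1-0.715)·(-3.48,-2.84) + 0.715·(-2.1,-1.07) = (-2.4933,-1.5745)
  v5: (1-0.715)·(0.85,-2.55) + 0.715·(3.18,-4.88) = (2.5159,-4.2159)
Shoelace sum Σ(x_i·y_{i+1} − x_{i+1}·y_i):
  i=1: 4.9096·6.0376 − 1.6338·5.1727 = +21.1910 (running +21.1910)
  i=2: 1.6338·3.0808 − -2.1532·6.0376 = +18.0331 (running +39.2241)
  i=3: -2.1532·-1.5745 − -2.4933·3.0808 = +11.0714 (running +50.2955)
  i=4: -2.4933·-4.2159 − 2.5159·-1.5745 = +14.4729 (running +64.7684)
  i=5: 2.5159·5.1727 − 4.9096·-4.2159 = +33.7127 (running +98.4810)
Area = |Σ|/2 = |98.4810|/2 = 49.2405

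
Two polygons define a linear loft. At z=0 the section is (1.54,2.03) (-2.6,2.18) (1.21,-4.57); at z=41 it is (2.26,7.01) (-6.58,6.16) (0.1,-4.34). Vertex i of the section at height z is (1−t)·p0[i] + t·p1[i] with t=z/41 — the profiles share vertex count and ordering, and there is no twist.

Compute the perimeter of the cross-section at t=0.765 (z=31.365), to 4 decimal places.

Perimeter at t=0.765: 29.4785

Cross-section at t=0.765: each vertex is (1-t)·p0[i] + t·p1[i].
  v1: (1-0.765)·(1.54,2.03) + 0.765·(2.26,7.01) = (2.0908,5.8397)
  v2: (1-0.765)·(-2.6,2.18) + 0.765·(-6.58,6.16) = (-5.6447,5.2247)
  v3: (1-0.765)·(1.21,-4.57) + 0.765·(0.1,-4.34) = (0.3609,-4.3941)
Perimeter = Σ |v_{i+1} − v_i|:
  edge 1→2: √(-7.7355² + -0.6150²) = 7.7599 (running 7.7599)
  edge 2→3: √(6.0056² + -9.6188²) = 11.3396 (running 19.0995)
  edge 3→1: √(1.7299² + 10.2338²) = 10.3789 (running 29.4785)
Perimeter = 29.4785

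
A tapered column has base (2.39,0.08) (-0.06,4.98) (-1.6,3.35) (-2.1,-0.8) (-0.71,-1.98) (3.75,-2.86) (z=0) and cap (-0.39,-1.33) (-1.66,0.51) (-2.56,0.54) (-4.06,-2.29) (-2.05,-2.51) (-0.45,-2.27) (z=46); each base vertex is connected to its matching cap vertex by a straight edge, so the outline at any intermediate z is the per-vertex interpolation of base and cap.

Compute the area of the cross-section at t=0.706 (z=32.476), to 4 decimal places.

Cross-section at t=0.706: each vertex is (1-t)·p0[i] + t·p1[i].
  v1: (1-0.706)·(2.39,0.08) + 0.706·(-0.39,-1.33) = (0.4273,-0.9155)
  v2: (1-0.706)·(-0.06,4.98) + 0.706·(-1.66,0.51) = (-1.1896,1.8242)
  v3: (1-0.706)·(-1.6,3.35) + 0.706·(-2.56,0.54) = (-2.2778,1.3661)
  v4: (1-0.706)·(-2.1,-0.8) + 0.706·(-4.06,-2.29) = (-3.4838,-1.8519)
  v5: (1-0.706)·(-0.71,-1.98) + 0.706·(-2.05,-2.51) = (-1.6560,-2.3542)
  v6: (1-0.706)·(3.75,-2.86) + 0.706·(-0.45,-2.27) = (0.7848,-2.4435)
Shoelace sum Σ(x_i·y_{i+1} − x_{i+1}·y_i):
  i=1: 0.4273·1.8242 − -1.1896·-0.9155 = -0.3095 (running -0.3095)
  i=2: -1.1896·1.3661 − -2.2778·1.8242 = +2.5299 (running +2.2204)
  i=3: -2.2778·-1.8519 − -3.4838·1.3661 = +8.9776 (running +11.1979)
  i=4: -3.4838·-2.3542 − -1.6560·-1.8519 = +5.1345 (running +16.3325)
  i=5: -1.6560·-2.4435 − 0.7848·-2.3542 = +5.8940 (running +22.2265)
  i=6: 0.7848·-0.9155 − 0.4273·-2.4435 = +0.3257 (running +22.5522)
Area = |Σ|/2 = |22.5522|/2 = 11.2761

Area at t=0.706: 11.2761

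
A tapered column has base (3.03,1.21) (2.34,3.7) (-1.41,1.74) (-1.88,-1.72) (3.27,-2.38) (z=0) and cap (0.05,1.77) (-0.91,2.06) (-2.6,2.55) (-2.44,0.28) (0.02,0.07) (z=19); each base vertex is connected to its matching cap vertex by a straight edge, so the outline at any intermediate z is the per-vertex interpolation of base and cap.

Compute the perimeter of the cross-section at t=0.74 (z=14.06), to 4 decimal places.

Cross-section at t=0.74: each vertex is (1-t)·p0[i] + t·p1[i].
  v1: (1-0.74)·(3.03,1.21) + 0.74·(0.05,1.77) = (0.8248,1.6244)
  v2: (1-0.74)·(2.34,3.7) + 0.74·(-0.91,2.06) = (-0.0650,2.4864)
  v3: (1-0.74)·(-1.41,1.74) + 0.74·(-2.6,2.55) = (-2.2906,2.3394)
  v4: (1-0.74)·(-1.88,-1.72) + 0.74·(-2.44,0.28) = (-2.2944,-0.2400)
  v5: (1-0.74)·(3.27,-2.38) + 0.74·(0.02,0.07) = (0.8650,-0.5670)
Perimeter = Σ |v_{i+1} − v_i|:
  edge 1→2: √(-0.8898² + 0.8620²) = 1.2389 (running 1.2389)
  edge 2→3: √(-2.2256² + -0.1470²) = 2.2304 (running 3.4693)
  edge 3→4: √(-0.0038² + -2.5794²) = 2.5794 (running 6.0487)
  edge 4→5: √(3.1594² + -0.3270²) = 3.1763 (running 9.2250)
  edge 5→1: √(-0.0402² + 2.1914²) = 2.1918 (running 11.4168)
Perimeter = 11.4168

Perimeter at t=0.74: 11.4168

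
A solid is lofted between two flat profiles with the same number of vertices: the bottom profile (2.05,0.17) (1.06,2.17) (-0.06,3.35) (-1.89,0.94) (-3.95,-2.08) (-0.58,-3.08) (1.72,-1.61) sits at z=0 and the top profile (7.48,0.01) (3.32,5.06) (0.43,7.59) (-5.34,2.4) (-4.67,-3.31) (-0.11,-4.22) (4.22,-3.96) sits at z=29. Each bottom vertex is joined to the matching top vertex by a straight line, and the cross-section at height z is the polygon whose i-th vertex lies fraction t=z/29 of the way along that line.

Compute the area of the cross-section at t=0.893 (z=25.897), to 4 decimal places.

Area at t=0.893: 88.0439

Cross-section at t=0.893: each vertex is (1-t)·p0[i] + t·p1[i].
  v1: (1-0.893)·(2.05,0.17) + 0.893·(7.48,0.01) = (6.8990,0.0271)
  v2: (1-0.893)·(1.06,2.17) + 0.893·(3.32,5.06) = (3.0782,4.7508)
  v3: (1-0.893)·(-0.06,3.35) + 0.893·(0.43,7.59) = (0.3776,7.1363)
  v4: (1-0.893)·(-1.89,0.94) + 0.893·(-5.34,2.4) = (-4.9709,2.2438)
  v5: (1-0.893)·(-3.95,-2.08) + 0.893·(-4.67,-3.31) = (-4.5930,-3.1784)
  v6: (1-0.893)·(-0.58,-3.08) + 0.893·(-0.11,-4.22) = (-0.1603,-4.0980)
  v7: (1-0.893)·(1.72,-1.61) + 0.893·(4.22,-3.96) = (3.9525,-3.7086)
Shoelace sum Σ(x_i·y_{i+1} − x_{i+1}·y_i):
  i=1: 6.8990·4.7508 − 3.0782·0.0271 = +32.6920 (running +32.6920)
  i=2: 3.0782·7.1363 − 0.3776·4.7508 = +20.1731 (running +52.8652)
  i=3: 0.3776·2.2438 − -4.9709·7.1363 = +36.3208 (running +89.1859)
  i=4: -4.9709·-3.1784 − -4.5930·2.2438 = +26.1049 (running +115.2908)
  i=5: -4.5930·-4.0980 − -0.1603·-3.1784 = +18.3126 (running +133.6034)
  i=6: -0.1603·-3.7086 − 3.9525·-4.0980 = +16.7919 (running +150.3953)
  i=7: 3.9525·0.0271 − 6.8990·-3.7086 = +25.6924 (running +176.0877)
Area = |Σ|/2 = |176.0877|/2 = 88.0439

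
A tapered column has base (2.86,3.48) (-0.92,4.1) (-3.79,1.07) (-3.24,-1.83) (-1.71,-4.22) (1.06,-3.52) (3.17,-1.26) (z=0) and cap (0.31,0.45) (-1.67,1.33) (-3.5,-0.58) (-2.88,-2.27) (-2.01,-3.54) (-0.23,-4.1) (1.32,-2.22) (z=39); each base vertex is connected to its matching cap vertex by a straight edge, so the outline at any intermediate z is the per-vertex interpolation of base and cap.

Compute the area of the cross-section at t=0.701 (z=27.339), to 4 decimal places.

Area at t=0.701: 23.2098

Cross-section at t=0.701: each vertex is (1-t)·p0[i] + t·p1[i].
  v1: (1-0.701)·(2.86,3.48) + 0.701·(0.31,0.45) = (1.0725,1.3560)
  v2: (1-0.701)·(-0.92,4.1) + 0.701·(-1.67,1.33) = (-1.4457,2.1582)
  v3: (1-0.701)·(-3.79,1.07) + 0.701·(-3.5,-0.58) = (-3.5867,-0.0866)
  v4: (1-0.701)·(-3.24,-1.83) + 0.701·(-2.88,-2.27) = (-2.9876,-2.1384)
  v5: (1-0.701)·(-1.71,-4.22) + 0.701·(-2.01,-3.54) = (-1.9203,-3.7433)
  v6: (1-0.701)·(1.06,-3.52) + 0.701·(-0.23,-4.1) = (0.1557,-3.9266)
  v7: (1-0.701)·(3.17,-1.26) + 0.701·(1.32,-2.22) = (1.8732,-1.9330)
Shoelace sum Σ(x_i·y_{i+1} − x_{i+1}·y_i):
  i=1: 1.0725·2.1582 − -1.4457·1.3560 = +4.2750 (running +4.2750)
  i=2: -1.4457·-0.0866 − -3.5867·2.1582 = +7.8662 (running +12.1412)
  i=3: -3.5867·-2.1384 − -2.9876·-0.0866 = +7.4111 (running +19.5523)
  i=4: -2.9876·-3.7433 − -1.9203·-2.1384 = +7.0772 (running +26.6295)
  i=5: -1.9203·-3.9266 − 0.1557·-3.7433 = +8.1231 (running +34.7526)
  i=6: 0.1557·-1.9330 − 1.8732·-3.9266 = +7.0541 (running +41.8067)
  i=7: 1.8732·1.3560 − 1.0725·-1.9330 = +4.6129 (running +46.4197)
Area = |Σ|/2 = |46.4197|/2 = 23.2098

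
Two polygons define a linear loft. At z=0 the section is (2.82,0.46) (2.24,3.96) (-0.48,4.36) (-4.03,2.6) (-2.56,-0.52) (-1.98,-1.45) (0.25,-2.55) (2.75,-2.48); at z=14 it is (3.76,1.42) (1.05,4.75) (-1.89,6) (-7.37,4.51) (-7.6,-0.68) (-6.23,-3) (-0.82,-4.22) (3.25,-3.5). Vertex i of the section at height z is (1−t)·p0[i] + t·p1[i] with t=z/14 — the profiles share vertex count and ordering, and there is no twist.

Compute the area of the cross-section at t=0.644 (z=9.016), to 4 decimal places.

Area at t=0.644: 68.0119

Cross-section at t=0.644: each vertex is (1-t)·p0[i] + t·p1[i].
  v1: (1-0.644)·(2.82,0.46) + 0.644·(3.76,1.42) = (3.4254,1.0782)
  v2: (1-0.644)·(2.24,3.96) + 0.644·(1.05,4.75) = (1.4736,4.4688)
  v3: (1-0.644)·(-0.48,4.36) + 0.644·(-1.89,6) = (-1.3880,5.4162)
  v4: (1-0.644)·(-4.03,2.6) + 0.644·(-7.37,4.51) = (-6.1810,3.8300)
  v5: (1-0.644)·(-2.56,-0.52) + 0.644·(-7.6,-0.68) = (-5.8058,-0.6230)
  v6: (1-0.644)·(-1.98,-1.45) + 0.644·(-6.23,-3) = (-4.7170,-2.4482)
  v7: (1-0.644)·(0.25,-2.55) + 0.644·(-0.82,-4.22) = (-0.4391,-3.6255)
  v8: (1-0.644)·(2.75,-2.48) + 0.644·(3.25,-3.5) = (3.0720,-3.1369)
Shoelace sum Σ(x_i·y_{i+1} − x_{i+1}·y_i):
  i=1: 3.4254·4.4688 − 1.4736·1.0782 = +13.7182 (running +13.7182)
  i=2: 1.4736·5.4162 − -1.3880·4.4688 = +14.1843 (running +27.9025)
  i=3: -1.3880·3.8300 − -6.1810·5.4162 = +28.1608 (running +56.0633)
  i=4: -6.1810·-0.6230 − -5.8058·3.8300 = +26.0873 (running +82.1506)
  i=5: -5.8058·-2.4482 − -4.7170·-0.6230 = +11.2748 (running +93.4253)
  i=6: -4.7170·-3.6255 − -0.4391·-2.4482 = +16.0264 (running +109.4518)
  i=7: -0.4391·-3.1369 − 3.0720·-3.6255 = +12.5148 (running +121.9666)
  i=8: 3.0720·1.0782 − 3.4254·-3.1369 = +14.0573 (running +136.0239)
Area = |Σ|/2 = |136.0239|/2 = 68.0119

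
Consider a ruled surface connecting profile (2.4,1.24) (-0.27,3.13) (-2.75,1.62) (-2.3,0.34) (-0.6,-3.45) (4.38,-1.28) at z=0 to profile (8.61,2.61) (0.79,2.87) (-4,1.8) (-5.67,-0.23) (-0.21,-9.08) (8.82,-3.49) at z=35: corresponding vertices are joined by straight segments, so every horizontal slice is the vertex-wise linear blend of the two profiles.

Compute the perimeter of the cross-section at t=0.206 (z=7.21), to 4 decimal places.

Cross-section at t=0.206: each vertex is (1-t)·p0[i] + t·p1[i].
  v1: (1-0.206)·(2.4,1.24) + 0.206·(8.61,2.61) = (3.6793,1.5222)
  v2: (1-0.206)·(-0.27,3.13) + 0.206·(0.79,2.87) = (-0.0516,3.0764)
  v3: (1-0.206)·(-2.75,1.62) + 0.206·(-4,1.8) = (-3.0075,1.6571)
  v4: (1-0.206)·(-2.3,0.34) + 0.206·(-5.67,-0.23) = (-2.9942,0.2226)
  v5: (1-0.206)·(-0.6,-3.45) + 0.206·(-0.21,-9.08) = (-0.5197,-4.6098)
  v6: (1-0.206)·(4.38,-1.28) + 0.206·(8.82,-3.49) = (5.2946,-1.7353)
Perimeter = Σ |v_{i+1} − v_i|:
  edge 1→2: √(-3.7309² + 1.5542²) = 4.0417 (running 4.0417)
  edge 2→3: √(-2.9559² + -1.4194²) = 3.2790 (running 7.3207)
  edge 3→4: √(0.0133² + -1.4345²) = 1.4346 (running 8.7552)
  edge 4→5: √(2.4746² + -4.8324²) = 5.4291 (running 14.1843)
  edge 5→6: √(5.8143² + 2.8745²) = 6.4861 (running 20.6704)
  edge 6→1: √(-1.6154² + 3.2575²) = 3.6360 (running 24.3064)
Perimeter = 24.3064

Perimeter at t=0.206: 24.3064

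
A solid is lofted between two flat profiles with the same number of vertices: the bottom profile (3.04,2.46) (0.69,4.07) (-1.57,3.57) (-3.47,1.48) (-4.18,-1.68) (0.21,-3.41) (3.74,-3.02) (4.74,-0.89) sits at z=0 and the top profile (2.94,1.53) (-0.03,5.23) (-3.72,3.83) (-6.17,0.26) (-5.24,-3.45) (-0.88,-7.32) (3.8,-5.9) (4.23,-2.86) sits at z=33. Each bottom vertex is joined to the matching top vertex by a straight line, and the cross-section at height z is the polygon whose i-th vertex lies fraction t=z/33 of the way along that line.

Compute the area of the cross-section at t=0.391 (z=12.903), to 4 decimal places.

Area at t=0.391: 61.7027

Cross-section at t=0.391: each vertex is (1-t)·p0[i] + t·p1[i].
  v1: (1-0.391)·(3.04,2.46) + 0.391·(2.94,1.53) = (3.0009,2.0964)
  v2: (1-0.391)·(0.69,4.07) + 0.391·(-0.03,5.23) = (0.4085,4.5236)
  v3: (1-0.391)·(-1.57,3.57) + 0.391·(-3.72,3.83) = (-2.4106,3.6717)
  v4: (1-0.391)·(-3.47,1.48) + 0.391·(-6.17,0.26) = (-4.5257,1.0030)
  v5: (1-0.391)·(-4.18,-1.68) + 0.391·(-5.24,-3.45) = (-4.5945,-2.3721)
  v6: (1-0.391)·(0.21,-3.41) + 0.391·(-0.88,-7.32) = (-0.2162,-4.9388)
  v7: (1-0.391)·(3.74,-3.02) + 0.391·(3.8,-5.9) = (3.7635,-4.1461)
  v8: (1-0.391)·(4.74,-0.89) + 0.391·(4.23,-2.86) = (4.5406,-1.6603)
Shoelace sum Σ(x_i·y_{i+1} − x_{i+1}·y_i):
  i=1: 3.0009·4.5236 − 0.4085·2.0964 = +12.7184 (running +12.7184)
  i=2: 0.4085·3.6717 − -2.4106·4.5236 = +12.4045 (running +25.1229)
  i=3: -2.4106·1.0030 − -4.5257·3.6717 = +14.1990 (running +39.3219)
  i=4: -4.5257·-2.3721 − -4.5945·1.0030 = +15.3434 (running +54.6654)
  i=5: -4.5945·-4.9388 − -0.2162·-2.3721 = +22.1783 (running +76.8437)
  i=6: -0.2162·-4.1461 − 3.7635·-4.9388 = +19.4834 (running +96.3271)
  i=7: 3.7635·-1.6603 − 4.5406·-4.1461 = +12.5773 (running +108.9044)
  i=8: 4.5406·2.0964 − 3.0009·-1.6603 = +14.5011 (running +123.4054)
Area = |Σ|/2 = |123.4054|/2 = 61.7027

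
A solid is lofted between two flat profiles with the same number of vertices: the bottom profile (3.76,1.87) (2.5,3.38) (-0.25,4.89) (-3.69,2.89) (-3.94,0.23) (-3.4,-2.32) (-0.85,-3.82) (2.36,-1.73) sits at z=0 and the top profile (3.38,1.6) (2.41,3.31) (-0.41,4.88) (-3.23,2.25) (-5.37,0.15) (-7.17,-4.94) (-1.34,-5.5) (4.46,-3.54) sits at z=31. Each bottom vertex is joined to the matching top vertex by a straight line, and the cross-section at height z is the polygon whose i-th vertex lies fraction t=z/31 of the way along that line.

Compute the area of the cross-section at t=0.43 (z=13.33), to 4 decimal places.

Cross-section at t=0.43: each vertex is (1-t)·p0[i] + t·p1[i].
  v1: (1-0.43)·(3.76,1.87) + 0.43·(3.38,1.6) = (3.5966,1.7539)
  v2: (1-0.43)·(2.5,3.38) + 0.43·(2.41,3.31) = (2.4613,3.3499)
  v3: (1-0.43)·(-0.25,4.89) + 0.43·(-0.41,4.88) = (-0.3188,4.8857)
  v4: (1-0.43)·(-3.69,2.89) + 0.43·(-3.23,2.25) = (-3.4922,2.6148)
  v5: (1-0.43)·(-3.94,0.23) + 0.43·(-5.37,0.15) = (-4.5549,0.1956)
  v6: (1-0.43)·(-3.4,-2.32) + 0.43·(-7.17,-4.94) = (-5.0211,-3.4466)
  v7: (1-0.43)·(-0.85,-3.82) + 0.43·(-1.34,-5.5) = (-1.0607,-4.5424)
  v8: (1-0.43)·(2.36,-1.73) + 0.43·(4.46,-3.54) = (3.2630,-2.5083)
Shoelace sum Σ(x_i·y_{i+1} − x_{i+1}·y_i):
  i=1: 3.5966·3.3499 − 2.4613·1.7539 = +7.7314 (running +7.7314)
  i=2: 2.4613·4.8857 − -0.3188·3.3499 = +13.0931 (running +20.8245)
  i=3: -0.3188·2.6148 − -3.4922·4.8857 = +16.2282 (running +37.0527)
  i=4: -3.4922·0.1956 − -4.5549·2.6148 = +11.2271 (running +48.2798)
  i=5: -4.5549·-3.4466 − -5.0211·0.1956 = +16.6810 (running +64.9609)
  i=6: -5.0211·-4.5424 − -1.0607·-3.4466 = +19.1520 (running +84.1129)
  i=7: -1.0607·-2.5083 − 3.2630·-4.5424 = +17.4824 (running +101.5953)
  i=8: 3.2630·1.7539 − 3.5966·-2.5083 = +14.7443 (running +116.3396)
Area = |Σ|/2 = |116.3396|/2 = 58.1698

Area at t=0.43: 58.1698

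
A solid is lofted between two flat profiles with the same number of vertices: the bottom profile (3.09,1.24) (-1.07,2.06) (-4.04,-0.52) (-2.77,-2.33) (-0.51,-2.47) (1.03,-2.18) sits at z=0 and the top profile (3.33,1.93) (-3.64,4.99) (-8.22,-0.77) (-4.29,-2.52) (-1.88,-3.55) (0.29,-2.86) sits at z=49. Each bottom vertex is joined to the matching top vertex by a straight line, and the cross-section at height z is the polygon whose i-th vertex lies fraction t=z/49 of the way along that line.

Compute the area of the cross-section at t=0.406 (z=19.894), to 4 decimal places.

Cross-section at t=0.406: each vertex is (1-t)·p0[i] + t·p1[i].
  v1: (1-0.406)·(3.09,1.24) + 0.406·(3.33,1.93) = (3.1874,1.5201)
  v2: (1-0.406)·(-1.07,2.06) + 0.406·(-3.64,4.99) = (-2.1134,3.2496)
  v3: (1-0.406)·(-4.04,-0.52) + 0.406·(-8.22,-0.77) = (-5.7371,-0.6215)
  v4: (1-0.406)·(-2.77,-2.33) + 0.406·(-4.29,-2.52) = (-3.3871,-2.4071)
  v5: (1-0.406)·(-0.51,-2.47) + 0.406·(-1.88,-3.55) = (-1.0662,-2.9085)
  v6: (1-0.406)·(1.03,-2.18) + 0.406·(0.29,-2.86) = (0.7296,-2.4561)
Shoelace sum Σ(x_i·y_{i+1} − x_{i+1}·y_i):
  i=1: 3.1874·3.2496 − -2.1134·1.5201 = +13.5705 (running +13.5705)
  i=2: -2.1134·-0.6215 − -5.7371·3.2496 = +19.9566 (running +33.5271)
  i=3: -5.7371·-2.4071 − -3.3871·-0.6215 = +11.7049 (running +45.2320)
  i=4: -3.3871·-2.9085 − -1.0662·-2.4071 = +7.2848 (running +52.5168)
  i=5: -1.0662·-2.4561 − 0.7296·-2.9085 = +4.7406 (running +57.2574)
  i=6: 0.7296·1.5201 − 3.1874·-2.4561 = +8.9376 (running +66.1951)
Area = |Σ|/2 = |66.1951|/2 = 33.0975

Area at t=0.406: 33.0975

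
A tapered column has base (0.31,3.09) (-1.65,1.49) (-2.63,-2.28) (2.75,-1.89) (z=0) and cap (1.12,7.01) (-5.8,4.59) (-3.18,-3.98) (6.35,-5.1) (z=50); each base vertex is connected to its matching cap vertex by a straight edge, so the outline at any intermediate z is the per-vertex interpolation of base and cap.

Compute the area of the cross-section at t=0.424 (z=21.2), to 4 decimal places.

Cross-section at t=0.424: each vertex is (1-t)·p0[i] + t·p1[i].
  v1: (1-0.424)·(0.31,3.09) + 0.424·(1.12,7.01) = (0.6534,4.7521)
  v2: (1-0.424)·(-1.65,1.49) + 0.424·(-5.8,4.59) = (-3.4096,2.8044)
  v3: (1-0.424)·(-2.63,-2.28) + 0.424·(-3.18,-3.98) = (-2.8632,-3.0008)
  v4: (1-0.424)·(2.75,-1.89) + 0.424·(6.35,-5.1) = (4.2764,-3.2510)
Shoelace sum Σ(x_i·y_{i+1} − x_{i+1}·y_i):
  i=1: 0.6534·2.8044 − -3.4096·4.7521 = +18.0352 (running +18.0352)
  i=2: -3.4096·-3.0008 − -2.8632·2.8044 = +18.2611 (running +36.2963)
  i=3: -2.8632·-3.2510 − 4.2764·-3.0008 = +22.1410 (running +58.4373)
  i=4: 4.2764·4.7521 − 0.6534·-3.2510 = +22.4462 (running +80.8834)
Area = |Σ|/2 = |80.8834|/2 = 40.4417

Area at t=0.424: 40.4417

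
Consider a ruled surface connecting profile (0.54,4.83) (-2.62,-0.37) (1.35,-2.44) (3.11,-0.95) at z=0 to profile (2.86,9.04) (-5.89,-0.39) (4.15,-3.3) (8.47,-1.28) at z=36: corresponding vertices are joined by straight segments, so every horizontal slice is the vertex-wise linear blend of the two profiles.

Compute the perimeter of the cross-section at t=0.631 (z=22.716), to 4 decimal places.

Perimeter at t=0.631: 32.1262

Cross-section at t=0.631: each vertex is (1-t)·p0[i] + t·p1[i].
  v1: (1-0.631)·(0.54,4.83) + 0.631·(2.86,9.04) = (2.0039,7.4865)
  v2: (1-0.631)·(-2.62,-0.37) + 0.631·(-5.89,-0.39) = (-4.6834,-0.3826)
  v3: (1-0.631)·(1.35,-2.44) + 0.631·(4.15,-3.3) = (3.1168,-2.9827)
  v4: (1-0.631)·(3.11,-0.95) + 0.631·(8.47,-1.28) = (6.4922,-1.1582)
Perimeter = Σ |v_{i+1} − v_i|:
  edge 1→2: √(-6.6873² + -7.8691²) = 10.3268 (running 10.3268)
  edge 2→3: √(7.8002² + -2.6000²) = 8.2221 (running 18.5489)
  edge 3→4: √(3.3754² + 1.8244²) = 3.8369 (running 22.3858)
  edge 4→1: √(-4.4882² + 8.6447²) = 9.7404 (running 32.1262)
Perimeter = 32.1262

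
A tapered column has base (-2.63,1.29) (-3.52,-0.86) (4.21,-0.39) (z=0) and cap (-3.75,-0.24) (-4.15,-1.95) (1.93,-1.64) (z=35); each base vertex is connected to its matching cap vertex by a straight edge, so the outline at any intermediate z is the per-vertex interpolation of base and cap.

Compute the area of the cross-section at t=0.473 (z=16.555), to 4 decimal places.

Area at t=0.473: 6.6178

Cross-section at t=0.473: each vertex is (1-t)·p0[i] + t·p1[i].
  v1: (1-0.473)·(-2.63,1.29) + 0.473·(-3.75,-0.24) = (-3.1598,0.5663)
  v2: (1-0.473)·(-3.52,-0.86) + 0.473·(-4.15,-1.95) = (-3.8180,-1.3756)
  v3: (1-0.473)·(4.21,-0.39) + 0.473·(1.93,-1.64) = (3.1316,-0.9812)
Shoelace sum Σ(x_i·y_{i+1} − x_{i+1}·y_i):
  i=1: -3.1598·-1.3756 − -3.8180·0.5663 = +6.5086 (running +6.5086)
  i=2: -3.8180·-0.9812 − 3.1316·-1.3756 = +8.0541 (running +14.5627)
  i=3: 3.1316·0.5663 − -3.1598·-0.9812 = -1.3271 (running +13.2356)
Area = |Σ|/2 = |13.2356|/2 = 6.6178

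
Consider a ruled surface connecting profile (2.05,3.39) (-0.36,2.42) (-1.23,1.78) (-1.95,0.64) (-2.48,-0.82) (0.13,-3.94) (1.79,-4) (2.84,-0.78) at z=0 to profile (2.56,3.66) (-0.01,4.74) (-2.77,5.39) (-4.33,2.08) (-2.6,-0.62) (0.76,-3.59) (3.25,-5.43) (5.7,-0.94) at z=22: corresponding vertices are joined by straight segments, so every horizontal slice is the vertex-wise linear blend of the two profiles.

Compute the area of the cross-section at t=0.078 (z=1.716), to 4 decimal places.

Cross-section at t=0.078: each vertex is (1-t)·p0[i] + t·p1[i].
  v1: (1-0.078)·(2.05,3.39) + 0.078·(2.56,3.66) = (2.0898,3.4111)
  v2: (1-0.078)·(-0.36,2.42) + 0.078·(-0.01,4.74) = (-0.3327,2.6010)
  v3: (1-0.078)·(-1.23,1.78) + 0.078·(-2.77,5.39) = (-1.3501,2.0616)
  v4: (1-0.078)·(-1.95,0.64) + 0.078·(-4.33,2.08) = (-2.1356,0.7523)
  v5: (1-0.078)·(-2.48,-0.82) + 0.078·(-2.6,-0.62) = (-2.4894,-0.8044)
  v6: (1-0.078)·(0.13,-3.94) + 0.078·(0.76,-3.59) = (0.1791,-3.9127)
  v7: (1-0.078)·(1.79,-4) + 0.078·(3.25,-5.43) = (1.9039,-4.1115)
  v8: (1-0.078)·(2.84,-0.78) + 0.078·(5.7,-0.94) = (3.0631,-0.7925)
Shoelace sum Σ(x_i·y_{i+1} − x_{i+1}·y_i):
  i=1: 2.0898·2.6010 − -0.3327·3.4111 = +6.5703 (running +6.5703)
  i=2: -0.3327·2.0616 − -1.3501·2.6010 = +2.8257 (running +9.3960)
  i=3: -1.3501·0.7523 − -2.1356·2.0616 = +3.3871 (running +12.7831)
  i=4: -2.1356·-0.8044 − -2.4894·0.7523 = +3.5907 (running +16.3738)
  i=5: -2.4894·-3.9127 − 0.1791·-0.8044 = +9.8842 (running +26.2580)
  i=6: 0.1791·-4.1115 − 1.9039·-3.9127 = +6.7128 (running +32.9708)
  i=7: 1.9039·-0.7925 − 3.0631·-4.1115 = +11.0852 (running +44.0560)
  i=8: 3.0631·3.4111 − 2.0898·-0.7925 = +12.1045 (running +56.1604)
Area = |Σ|/2 = |56.1604|/2 = 28.0802

Area at t=0.078: 28.0802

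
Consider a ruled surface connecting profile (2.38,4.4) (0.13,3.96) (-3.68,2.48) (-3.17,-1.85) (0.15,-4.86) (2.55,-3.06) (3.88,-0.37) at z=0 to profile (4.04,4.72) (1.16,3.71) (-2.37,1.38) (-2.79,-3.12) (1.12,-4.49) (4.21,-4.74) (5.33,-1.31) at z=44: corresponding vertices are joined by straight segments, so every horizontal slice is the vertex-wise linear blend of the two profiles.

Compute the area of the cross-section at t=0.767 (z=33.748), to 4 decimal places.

Area at t=0.767: 53.6819

Cross-section at t=0.767: each vertex is (1-t)·p0[i] + t·p1[i].
  v1: (1-0.767)·(2.38,4.4) + 0.767·(4.04,4.72) = (3.6532,4.6454)
  v2: (1-0.767)·(0.13,3.96) + 0.767·(1.16,3.71) = (0.9200,3.7683)
  v3: (1-0.767)·(-3.68,2.48) + 0.767·(-2.37,1.38) = (-2.6752,1.6363)
  v4: (1-0.767)·(-3.17,-1.85) + 0.767·(-2.79,-3.12) = (-2.8785,-2.8241)
  v5: (1-0.767)·(0.15,-4.86) + 0.767·(1.12,-4.49) = (0.8940,-4.5762)
  v6: (1-0.767)·(2.55,-3.06) + 0.767·(4.21,-4.74) = (3.8232,-4.3486)
  v7: (1-0.767)·(3.88,-0.37) + 0.767·(5.33,-1.31) = (4.9922,-1.0910)
Shoelace sum Σ(x_i·y_{i+1} − x_{i+1}·y_i):
  i=1: 3.6532·3.7683 − 0.9200·4.6454 = +9.4924 (running +9.4924)
  i=2: 0.9200·1.6363 − -2.6752·3.7683 = +11.5863 (running +21.0787)
  i=3: -2.6752·-2.8241 − -2.8785·1.6363 = +12.2652 (running +33.3440)
  i=4: -2.8785·-4.5762 − 0.8940·-2.8241 = +15.6975 (running +49.0415)
  i=5: 0.8940·-4.3486 − 3.8232·-4.5762 = +13.6083 (running +62.6498)
  i=6: 3.8232·-1.0910 − 4.9922·-4.3486 = +17.5376 (running +80.1874)
  i=7: 4.9922·4.6454 − 3.6532·-1.0910 = +27.1763 (running +107.3637)
Area = |Σ|/2 = |107.3637|/2 = 53.6819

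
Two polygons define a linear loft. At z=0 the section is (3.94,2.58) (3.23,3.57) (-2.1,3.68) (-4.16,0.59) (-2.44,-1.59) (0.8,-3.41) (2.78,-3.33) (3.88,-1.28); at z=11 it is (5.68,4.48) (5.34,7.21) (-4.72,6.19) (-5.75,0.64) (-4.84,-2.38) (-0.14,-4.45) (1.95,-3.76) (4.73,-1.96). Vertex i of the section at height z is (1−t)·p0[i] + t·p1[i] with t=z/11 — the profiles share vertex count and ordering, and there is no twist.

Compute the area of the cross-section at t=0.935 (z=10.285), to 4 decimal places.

Cross-section at t=0.935: each vertex is (1-t)·p0[i] + t·p1[i].
  v1: (1-0.935)·(3.94,2.58) + 0.935·(5.68,4.48) = (5.5669,4.3565)
  v2: (1-0.935)·(3.23,3.57) + 0.935·(5.34,7.21) = (5.2029,6.9734)
  v3: (1-0.935)·(-2.1,3.68) + 0.935·(-4.72,6.19) = (-4.5497,6.0269)
  v4: (1-0.935)·(-4.16,0.59) + 0.935·(-5.75,0.64) = (-5.6467,0.6368)
  v5: (1-0.935)·(-2.44,-1.59) + 0.935·(-4.84,-2.38) = (-4.6840,-2.3286)
  v6: (1-0.935)·(0.8,-3.41) + 0.935·(-0.14,-4.45) = (-0.0789,-4.3824)
  v7: (1-0.935)·(2.78,-3.33) + 0.935·(1.95,-3.76) = (2.0039,-3.7321)
  v8: (1-0.935)·(3.88,-1.28) + 0.935·(4.73,-1.96) = (4.6748,-1.9158)
Shoelace sum Σ(x_i·y_{i+1} − x_{i+1}·y_i):
  i=1: 5.5669·6.9734 − 5.2029·4.3565 = +16.1540 (running +16.1540)
  i=2: 5.2029·6.0269 − -4.5497·6.9734 = +63.0837 (running +79.2377)
  i=3: -4.5497·0.6368 − -5.6467·6.0269 = +31.1345 (running +110.3722)
  i=4: -5.6467·-2.3286 − -4.6840·0.6368 = +16.1316 (running +126.5038)
  i=5: -4.6840·-4.3824 − -0.0789·-2.3286 = +20.3434 (running +146.8472)
  i=6: -0.0789·-3.7321 − 2.0039·-4.3824 = +9.0766 (running +155.9238)
  i=7: 2.0039·-1.9158 − 4.6748·-3.7321 = +13.6072 (running +169.5310)
  i=8: 4.6748·4.3565 − 5.5669·-1.9158 = +31.0306 (running +200.5616)
Area = |Σ|/2 = |200.5616|/2 = 100.2808

Area at t=0.935: 100.2808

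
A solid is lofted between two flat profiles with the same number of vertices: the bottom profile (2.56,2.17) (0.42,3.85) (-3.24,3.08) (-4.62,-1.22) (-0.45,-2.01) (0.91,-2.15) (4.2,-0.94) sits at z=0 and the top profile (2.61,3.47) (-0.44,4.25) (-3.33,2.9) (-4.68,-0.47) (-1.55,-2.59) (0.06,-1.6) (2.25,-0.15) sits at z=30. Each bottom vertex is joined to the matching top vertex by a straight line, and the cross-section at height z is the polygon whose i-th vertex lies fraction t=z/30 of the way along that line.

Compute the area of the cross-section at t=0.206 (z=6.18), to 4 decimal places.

Cross-section at t=0.206: each vertex is (1-t)·p0[i] + t·p1[i].
  v1: (1-0.206)·(2.56,2.17) + 0.206·(2.61,3.47) = (2.5703,2.4378)
  v2: (1-0.206)·(0.42,3.85) + 0.206·(-0.44,4.25) = (0.2428,3.9324)
  v3: (1-0.206)·(-3.24,3.08) + 0.206·(-3.33,2.9) = (-3.2585,3.0429)
  v4: (1-0.206)·(-4.62,-1.22) + 0.206·(-4.68,-0.47) = (-4.6324,-1.0655)
  v5: (1-0.206)·(-0.45,-2.01) + 0.206·(-1.55,-2.59) = (-0.6766,-2.1295)
  v6: (1-0.206)·(0.91,-2.15) + 0.206·(0.06,-1.6) = (0.7349,-2.0367)
  v7: (1-0.206)·(4.2,-0.94) + 0.206·(2.25,-0.15) = (3.7983,-0.7773)
Shoelace sum Σ(x_i·y_{i+1} − x_{i+1}·y_i):
  i=1: 2.5703·3.9324 − 0.2428·2.4378 = +9.5155 (running +9.5155)
  i=2: 0.2428·3.0429 − -3.2585·3.9324 = +13.5528 (running +23.0683)
  i=3: -3.2585·-1.0655 − -4.6324·3.0429 = +17.5679 (running +40.6362)
  i=4: -4.6324·-2.1295 − -0.6766·-1.0655 = +9.1436 (running +49.7798)
  i=5: -0.6766·-2.0367 − 0.7349·-2.1295 = +2.9430 (running +52.7227)
  i=6: 0.7349·-0.7773 − 3.7983·-2.0367 = +7.1648 (running +59.8875)
  i=7: 3.7983·2.4378 − 2.5703·-0.7773 = +11.2573 (running +71.1448)
Area = |Σ|/2 = |71.1448|/2 = 35.5724

Area at t=0.206: 35.5724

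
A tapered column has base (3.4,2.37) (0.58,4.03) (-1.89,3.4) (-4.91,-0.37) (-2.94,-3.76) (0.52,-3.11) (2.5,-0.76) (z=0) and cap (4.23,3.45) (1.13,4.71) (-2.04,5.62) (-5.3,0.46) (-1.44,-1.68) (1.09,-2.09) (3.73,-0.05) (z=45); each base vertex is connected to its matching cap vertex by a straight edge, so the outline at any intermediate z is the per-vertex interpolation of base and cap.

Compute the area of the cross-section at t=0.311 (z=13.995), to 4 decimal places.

Area at t=0.311: 43.7391

Cross-section at t=0.311: each vertex is (1-t)·p0[i] + t·p1[i].
  v1: (1-0.311)·(3.4,2.37) + 0.311·(4.23,3.45) = (3.6581,2.7059)
  v2: (1-0.311)·(0.58,4.03) + 0.311·(1.13,4.71) = (0.7510,4.2415)
  v3: (1-0.311)·(-1.89,3.4) + 0.311·(-2.04,5.62) = (-1.9367,4.0904)
  v4: (1-0.311)·(-4.91,-0.37) + 0.311·(-5.3,0.46) = (-5.0313,-0.1119)
  v5: (1-0.311)·(-2.94,-3.76) + 0.311·(-1.44,-1.68) = (-2.4735,-3.1131)
  v6: (1-0.311)·(0.52,-3.11) + 0.311·(1.09,-2.09) = (0.6973,-2.7928)
  v7: (1-0.311)·(2.5,-0.76) + 0.311·(3.73,-0.05) = (2.8825,-0.5392)
Shoelace sum Σ(x_i·y_{i+1} − x_{i+1}·y_i):
  i=1: 3.6581·4.2415 − 0.7510·2.7059 = +13.4836 (running +13.4836)
  i=2: 0.7510·4.0904 − -1.9367·4.2415 = +11.2864 (running +24.7700)
  i=3: -1.9367·-0.1119 − -5.0313·4.0904 = +20.7967 (running +45.5667)
  i=4: -5.0313·-3.1131 − -2.4735·-0.1119 = +15.3863 (running +60.9530)
  i=5: -2.4735·-2.7928 − 0.6973·-3.1131 = +9.0786 (running +70.0317)
  i=6: 0.6973·-0.5392 − 2.8825·-2.7928 = +7.6743 (running +77.7060)
  i=7: 2.8825·2.7059 − 3.6581·-0.5392 = +9.7722 (running +87.4782)
Area = |Σ|/2 = |87.4782|/2 = 43.7391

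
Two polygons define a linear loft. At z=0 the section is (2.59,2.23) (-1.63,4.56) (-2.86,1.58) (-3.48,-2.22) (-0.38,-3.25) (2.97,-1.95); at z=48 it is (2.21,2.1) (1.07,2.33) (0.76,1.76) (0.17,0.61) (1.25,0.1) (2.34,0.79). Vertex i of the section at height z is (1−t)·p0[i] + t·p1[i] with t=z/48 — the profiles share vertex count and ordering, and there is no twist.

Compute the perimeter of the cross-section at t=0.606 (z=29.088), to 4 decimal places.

Cross-section at t=0.606: each vertex is (1-t)·p0[i] + t·p1[i].
  v1: (1-0.606)·(2.59,2.23) + 0.606·(2.21,2.1) = (2.3597,2.1512)
  v2: (1-0.606)·(-1.63,4.56) + 0.606·(1.07,2.33) = (0.0062,3.2086)
  v3: (1-0.606)·(-2.86,1.58) + 0.606·(0.76,1.76) = (-0.6663,1.6891)
  v4: (1-0.606)·(-3.48,-2.22) + 0.606·(0.17,0.61) = (-1.2681,-0.5050)
  v5: (1-0.606)·(-0.38,-3.25) + 0.606·(1.25,0.1) = (0.6078,-1.2199)
  v6: (1-0.606)·(2.97,-1.95) + 0.606·(2.34,0.79) = (2.5882,-0.2896)
Perimeter = Σ |v_{i+1} − v_i|:
  edge 1→2: √(-2.3535² + 1.0574²) = 2.5801 (running 2.5801)
  edge 2→3: √(-0.6725² + -1.5195²) = 1.6617 (running 4.2418)
  edge 3→4: √(-0.6018² + -2.1941²) = 2.2751 (running 6.5170)
  edge 4→5: √(1.8759² + -0.7149²) = 2.0075 (running 8.5245)
  edge 5→6: √(1.9804² + 0.9303²) = 2.1881 (running 10.7125)
  edge 6→1: √(-0.2285² + 2.4408²) = 2.4515 (running 13.1640)
Perimeter = 13.1640

Perimeter at t=0.606: 13.1640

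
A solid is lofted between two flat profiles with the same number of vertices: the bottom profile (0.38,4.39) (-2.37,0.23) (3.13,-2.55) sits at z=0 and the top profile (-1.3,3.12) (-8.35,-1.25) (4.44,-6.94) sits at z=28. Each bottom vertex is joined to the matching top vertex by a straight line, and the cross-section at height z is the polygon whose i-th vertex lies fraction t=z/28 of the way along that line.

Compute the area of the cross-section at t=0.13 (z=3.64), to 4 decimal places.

Area at t=0.13: 18.7246

Cross-section at t=0.13: each vertex is (1-t)·p0[i] + t·p1[i].
  v1: (1-0.13)·(0.38,4.39) + 0.13·(-1.3,3.12) = (0.1616,4.2249)
  v2: (1-0.13)·(-2.37,0.23) + 0.13·(-8.35,-1.25) = (-3.1474,0.0376)
  v3: (1-0.13)·(3.13,-2.55) + 0.13·(4.44,-6.94) = (3.3003,-3.1207)
Shoelace sum Σ(x_i·y_{i+1} − x_{i+1}·y_i):
  i=1: 0.1616·0.0376 − -3.1474·4.2249 = +13.3035 (running +13.3035)
  i=2: -3.1474·-3.1207 − 3.3003·0.0376 = +9.6980 (running +23.0015)
  i=3: 3.3003·4.2249 − 0.1616·-3.1207 = +14.4477 (running +37.4493)
Area = |Σ|/2 = |37.4493|/2 = 18.7246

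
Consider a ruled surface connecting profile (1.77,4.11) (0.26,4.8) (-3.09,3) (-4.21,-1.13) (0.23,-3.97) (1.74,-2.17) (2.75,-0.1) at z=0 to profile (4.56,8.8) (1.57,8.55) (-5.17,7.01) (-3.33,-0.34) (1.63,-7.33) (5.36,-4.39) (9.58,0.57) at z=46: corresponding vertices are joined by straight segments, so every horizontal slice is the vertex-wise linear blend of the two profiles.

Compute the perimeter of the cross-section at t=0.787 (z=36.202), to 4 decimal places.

Perimeter at t=0.787: 41.7681

Cross-section at t=0.787: each vertex is (1-t)·p0[i] + t·p1[i].
  v1: (1-0.787)·(1.77,4.11) + 0.787·(4.56,8.8) = (3.9657,7.8010)
  v2: (1-0.787)·(0.26,4.8) + 0.787·(1.57,8.55) = (1.2910,7.7513)
  v3: (1-0.787)·(-3.09,3) + 0.787·(-5.17,7.01) = (-4.7270,6.1559)
  v4: (1-0.787)·(-4.21,-1.13) + 0.787·(-3.33,-0.34) = (-3.5174,-0.5083)
  v5: (1-0.787)·(0.23,-3.97) + 0.787·(1.63,-7.33) = (1.3318,-6.6143)
  v6: (1-0.787)·(1.74,-2.17) + 0.787·(5.36,-4.39) = (4.5889,-3.9171)
  v7: (1-0.787)·(2.75,-0.1) + 0.787·(9.58,0.57) = (8.1252,0.4273)
Perimeter = Σ |v_{i+1} − v_i|:
  edge 1→2: √(-2.6748² + -0.0498²) = 2.6752 (running 2.6752)
  edge 2→3: √(-6.0179² + -1.5954²) = 6.2258 (running 8.9010)
  edge 3→4: √(1.2095² + -6.6641²) = 6.7730 (running 15.6740)
  edge 4→5: √(4.8492² + -6.1060²) = 7.7974 (running 23.4714)
  edge 5→6: √(3.2571² + 2.6972²) = 4.2289 (running 27.7003)
  edge 6→7: √(3.5363² + 4.3444²) = 5.6017 (running 33.3021)
  edge 7→1: √(-4.1595² + 7.3737²) = 8.4660 (running 41.7681)
Perimeter = 41.7681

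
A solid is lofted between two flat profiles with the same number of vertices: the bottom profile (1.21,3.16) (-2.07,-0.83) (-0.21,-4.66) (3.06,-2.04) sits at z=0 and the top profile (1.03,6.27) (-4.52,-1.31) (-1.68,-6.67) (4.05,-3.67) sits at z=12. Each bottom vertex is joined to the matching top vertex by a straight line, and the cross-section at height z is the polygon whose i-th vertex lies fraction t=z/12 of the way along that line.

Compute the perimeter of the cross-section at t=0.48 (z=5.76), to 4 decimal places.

Perimeter at t=0.48: 25.4317

Cross-section at t=0.48: each vertex is (1-t)·p0[i] + t·p1[i].
  v1: (1-0.48)·(1.21,3.16) + 0.48·(1.03,6.27) = (1.1236,4.6528)
  v2: (1-0.48)·(-2.07,-0.83) + 0.48·(-4.52,-1.31) = (-3.2460,-1.0604)
  v3: (1-0.48)·(-0.21,-4.66) + 0.48·(-1.68,-6.67) = (-0.9156,-5.6248)
  v4: (1-0.48)·(3.06,-2.04) + 0.48·(4.05,-3.67) = (3.5352,-2.8224)
Perimeter = Σ |v_{i+1} − v_i|:
  edge 1→2: √(-4.3696² + -5.7132²) = 7.1926 (running 7.1926)
  edge 2→3: √(2.3304² + -4.5644²) = 5.1249 (running 12.3175)
  edge 3→4: √(4.4508² + 2.8024²) = 5.2596 (running 17.5771)
  edge 4→1: √(-2.4116² + 7.4752²) = 7.8546 (running 25.4317)
Perimeter = 25.4317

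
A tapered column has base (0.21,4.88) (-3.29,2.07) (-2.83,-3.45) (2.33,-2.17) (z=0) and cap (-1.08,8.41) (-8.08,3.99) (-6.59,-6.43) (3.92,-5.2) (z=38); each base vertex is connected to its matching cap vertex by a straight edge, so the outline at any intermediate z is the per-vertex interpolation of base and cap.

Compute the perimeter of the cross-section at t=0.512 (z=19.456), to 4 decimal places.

Perimeter at t=0.512: 33.5192

Cross-section at t=0.512: each vertex is (1-t)·p0[i] + t·p1[i].
  v1: (1-0.512)·(0.21,4.88) + 0.512·(-1.08,8.41) = (-0.4505,6.6874)
  v2: (1-0.512)·(-3.29,2.07) + 0.512·(-8.08,3.99) = (-5.7425,3.0530)
  v3: (1-0.512)·(-2.83,-3.45) + 0.512·(-6.59,-6.43) = (-4.7551,-4.9758)
  v4: (1-0.512)·(2.33,-2.17) + 0.512·(3.92,-5.2) = (3.1441,-3.7214)
Perimeter = Σ |v_{i+1} − v_i|:
  edge 1→2: √(-5.2920² + -3.6343²) = 6.4198 (running 6.4198)
  edge 2→3: √(0.9874² + -8.0288²) = 8.0893 (running 14.5091)
  edge 3→4: √(7.8992² + 1.2544²) = 7.9982 (running 22.5072)
  edge 4→1: √(-3.5946² + 10.4087²) = 11.0119 (running 33.5192)
Perimeter = 33.5192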